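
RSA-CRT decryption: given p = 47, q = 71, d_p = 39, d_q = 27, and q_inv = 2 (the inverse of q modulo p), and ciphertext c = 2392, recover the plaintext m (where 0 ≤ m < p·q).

299

m₁ = c^(d_p) mod p: c ≡ 42 (mod 47), and 42^39 mod 47 = 17.
m₂ = c^(d_q) mod q: c ≡ 49 (mod 71), and 49^27 mod 71 = 15.
h = q_inv·(m₁ − m₂) mod p = 2·(17 − 15) mod 47 = 4.
m = m₂ + h·q = 15 + 4·71 = 299.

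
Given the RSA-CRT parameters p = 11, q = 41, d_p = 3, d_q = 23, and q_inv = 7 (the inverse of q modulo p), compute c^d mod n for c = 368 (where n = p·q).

81

m₁ = c^(d_p) mod p: c ≡ 5 (mod 11), and 5^3 mod 11 = 4.
m₂ = c^(d_q) mod q: c ≡ 40 (mod 41), and 40^23 mod 41 = 40.
h = q_inv·(m₁ − m₂) mod p = 7·(4 − 40) mod 11 = 1.
m = m₂ + h·q = 40 + 1·41 = 81.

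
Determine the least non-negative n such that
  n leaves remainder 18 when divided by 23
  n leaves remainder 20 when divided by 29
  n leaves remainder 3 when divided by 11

From n ≡ 18 (mod 23) write n = 18 + 23t. Substituting into n ≡ 20 (mod 29) gives 23t ≡ 2 (mod 29), and since 23⁻¹ ≡ 24 (mod 29), t ≡ 19. Hence n ≡ 18 + 23·19 = 455 (mod 667).
From n ≡ 455 (mod 667) write n = 455 + 667t. Substituting into n ≡ 3 (mod 11) gives 667t ≡ 10 (mod 11), and since 7⁻¹ ≡ 8 (mod 11), t ≡ 3. Hence n ≡ 455 + 667·3 = 2456 (mod 7337).

2456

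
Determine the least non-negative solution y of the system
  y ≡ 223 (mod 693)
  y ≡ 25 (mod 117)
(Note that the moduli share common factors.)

6460

Combine the congruences pairwise.
gcd(693, 117) = 9 and 9 | (25 − 223), so the pair is consistent; merging gives y ≡ 6460 (mod 9009), where 9009 = lcm(693, 117).
The solution is unique modulo lcm(693, 117) = 9009.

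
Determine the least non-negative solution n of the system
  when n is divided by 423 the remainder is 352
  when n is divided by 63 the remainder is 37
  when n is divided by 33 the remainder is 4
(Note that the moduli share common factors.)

gcd(423, 63) = 9 and 9 | (37 − 352), so the pair is consistent; merging gives n ≡ 352 (mod 2961), where 2961 = lcm(423, 63).
gcd(2961, 33) = 3 and 3 | (4 − 352), so the pair is consistent; merging gives n ≡ 6274 (mod 32571), where 32571 = lcm(2961, 33).
The solution is unique modulo lcm(423, 63, 33) = 32571.

6274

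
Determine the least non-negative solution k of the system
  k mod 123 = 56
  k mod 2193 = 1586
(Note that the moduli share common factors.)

58604

gcd(123, 2193) = 3 and 3 | (1586 − 56), so the pair is consistent; merging gives k ≡ 58604 (mod 89913), where 89913 = lcm(123, 2193).
The solution is unique modulo lcm(123, 2193) = 89913.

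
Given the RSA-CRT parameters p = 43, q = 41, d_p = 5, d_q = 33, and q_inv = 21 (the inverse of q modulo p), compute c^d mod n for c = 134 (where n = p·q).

m₁ = c^(d_p) mod p: c ≡ 5 (mod 43), and 5^5 mod 43 = 29.
m₂ = c^(d_q) mod q: c ≡ 11 (mod 41), and 11^33 mod 41 = 34.
h = q_inv·(m₁ − m₂) mod p = 21·(29 − 34) mod 43 = 24.
m = m₂ + h·q = 34 + 24·41 = 1018.

1018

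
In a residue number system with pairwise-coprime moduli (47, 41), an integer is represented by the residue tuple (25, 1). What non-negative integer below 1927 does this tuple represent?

1764

From x ≡ 25 (mod 47) write x = 25 + 47t. Substituting into x ≡ 1 (mod 41) gives 47t ≡ 17 (mod 41), and since 6⁻¹ ≡ 7 (mod 41), t ≡ 37. Hence x ≡ 25 + 47·37 = 1764 (mod 1927).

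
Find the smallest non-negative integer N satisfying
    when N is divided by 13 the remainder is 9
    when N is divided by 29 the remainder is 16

From N ≡ 9 (mod 13) write N = 9 + 13t. Substituting into N ≡ 16 (mod 29) gives 13t ≡ 7 (mod 29), and since 13⁻¹ ≡ 9 (mod 29), t ≡ 5. Hence N ≡ 9 + 13·5 = 74 (mod 377).

74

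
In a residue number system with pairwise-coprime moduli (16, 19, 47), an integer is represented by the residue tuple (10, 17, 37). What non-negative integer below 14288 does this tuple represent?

2810

From x ≡ 10 (mod 16) write x = 10 + 16t. Substituting into x ≡ 17 (mod 19) gives 16t ≡ 7 (mod 19), and since 16⁻¹ ≡ 6 (mod 19), t ≡ 4. Hence x ≡ 10 + 16·4 = 74 (mod 304).
From x ≡ 74 (mod 304) write x = 74 + 304t. Substituting into x ≡ 37 (mod 47) gives 304t ≡ 10 (mod 47), and since 22⁻¹ ≡ 15 (mod 47), t ≡ 9. Hence x ≡ 74 + 304·9 = 2810 (mod 14288).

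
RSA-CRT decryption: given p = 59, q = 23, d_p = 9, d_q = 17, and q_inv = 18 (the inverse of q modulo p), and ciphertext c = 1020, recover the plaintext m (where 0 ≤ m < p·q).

910

m₁ = c^(d_p) mod p: c ≡ 17 (mod 59), and 17^9 mod 59 = 25.
m₂ = c^(d_q) mod q: c ≡ 8 (mod 23), and 8^17 mod 23 = 13.
h = q_inv·(m₁ − m₂) mod p = 18·(25 − 13) mod 59 = 39.
m = m₂ + h·q = 13 + 39·23 = 910.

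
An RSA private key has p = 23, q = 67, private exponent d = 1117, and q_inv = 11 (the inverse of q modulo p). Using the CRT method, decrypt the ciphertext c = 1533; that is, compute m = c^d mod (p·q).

d_p = d mod (p−1) = 1117 mod 22 = 17; d_q = d mod (q−1) = 61.
m₁ = c^(d_p) mod p: c ≡ 15 (mod 23), and 15^17 mod 23 = 10.
m₂ = c^(d_q) mod q: c ≡ 59 (mod 67), and 59^61 mod 67 = 40.
h = q_inv·(m₁ − m₂) mod p = 11·(10 − 40) mod 23 = 15.
m = m₂ + h·q = 40 + 15·67 = 1045.

1045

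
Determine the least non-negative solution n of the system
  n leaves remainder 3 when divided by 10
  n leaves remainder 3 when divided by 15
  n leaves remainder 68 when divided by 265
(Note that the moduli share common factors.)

333

gcd(10, 15) = 5 and 5 | (3 − 3), so the pair is consistent; merging gives n ≡ 3 (mod 30), where 30 = lcm(10, 15).
gcd(30, 265) = 5 and 5 | (68 − 3), so the pair is consistent; merging gives n ≡ 333 (mod 1590), where 1590 = lcm(30, 265).
The solution is unique modulo lcm(10, 15, 265) = 1590.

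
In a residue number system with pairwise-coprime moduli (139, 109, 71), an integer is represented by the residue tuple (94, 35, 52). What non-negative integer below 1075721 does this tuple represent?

The moduli are pairwise coprime; N = 139·109·71 = 1075721.
N/139 = 7739; 7739 ≡ 94 (mod 139); 94·105 ≡ 1, so inverse 105.
N/109 = 9869; 9869 ≡ 59 (mod 109); 59·85 ≡ 1, so inverse 85.
N/71 = 15151; 15151 ≡ 28 (mod 71); 28·33 ≡ 1, so inverse 33.
x ≡ 94·7739·105 + 35·9869·85 + 52·15151·33 = 131743321.
131743321 mod 1075721 = 505359.

505359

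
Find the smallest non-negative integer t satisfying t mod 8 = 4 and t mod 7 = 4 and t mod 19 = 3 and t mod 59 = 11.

The moduli are pairwise coprime; N = 8·7·19·59 = 62776.
N/8 = 7847; 7847 ≡ 7 (mod 8); 7·7 ≡ 1, so inverse 7.
N/7 = 8968; 8968 ≡ 1 (mod 7), inverse 1.
N/19 = 3304; 3304 ≡ 17 (mod 19); 17·9 ≡ 1, so inverse 9.
N/59 = 1064; 1064 ≡ 2 (mod 59); 2·30 ≡ 1, so inverse 30.
t ≡ 4·7847·7 + 4·8968·1 + 3·3304·9 + 11·1064·30 = 695916.
695916 mod 62776 = 5380.

5380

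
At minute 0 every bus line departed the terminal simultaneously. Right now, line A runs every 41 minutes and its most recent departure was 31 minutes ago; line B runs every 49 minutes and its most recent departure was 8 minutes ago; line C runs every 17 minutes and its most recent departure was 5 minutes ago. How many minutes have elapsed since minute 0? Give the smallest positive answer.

20490

The moduli are pairwise coprime; N = 41·49·17 = 34153.
N/41 = 833; 833 ≡ 13 (mod 41); 13·19 ≡ 1, so inverse 19.
N/49 = 697; 697 ≡ 11 (mod 49); 11·9 ≡ 1, so inverse 9.
N/17 = 2009; 2009 ≡ 3 (mod 17); 3·6 ≡ 1, so inverse 6.
t ≡ 31·833·19 + 8·697·9 + 5·2009·6 = 601091.
601091 mod 34153 = 20490.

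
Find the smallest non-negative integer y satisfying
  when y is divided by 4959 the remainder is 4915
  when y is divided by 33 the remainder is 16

gcd(4959, 33) = 3 and 3 | (16 − 4915), so the pair is consistent; merging gives y ≡ 14833 (mod 54549), where 54549 = lcm(4959, 33).
The solution is unique modulo lcm(4959, 33) = 54549.

14833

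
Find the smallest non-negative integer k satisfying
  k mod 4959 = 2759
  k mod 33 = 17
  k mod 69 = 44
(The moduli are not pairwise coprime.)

92021

gcd(4959, 33) = 3 and 3 | (17 − 2759), so the pair is consistent; merging gives k ≡ 37472 (mod 54549), where 54549 = lcm(4959, 33).
gcd(54549, 69) = 3 and 3 | (44 − 37472), so the pair is consistent; merging gives k ≡ 92021 (mod 1254627), where 1254627 = lcm(54549, 69).
The solution is unique modulo lcm(4959, 33, 69) = 1254627.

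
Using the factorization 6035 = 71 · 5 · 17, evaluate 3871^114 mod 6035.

5771

Mod 71: 3871 ≡ 37; by Fermat, exponent reduces to 114 mod 70 = 44; 37^44 ≡ 20 (mod 71).
Mod 5: 3871 ≡ 1; by Fermat, exponent reduces to 114 mod 4 = 2; 1^2 ≡ 1 (mod 5).
Mod 17: 3871 ≡ 12; by Fermat, exponent reduces to 114 mod 16 = 2; 12^2 ≡ 8 (mod 17).
Combine by CRT: x ≡ 20 (mod 71), x ≡ 1 (mod 5), x ≡ 8 (mod 17) ⇒ x ≡ 5771 (mod 6035).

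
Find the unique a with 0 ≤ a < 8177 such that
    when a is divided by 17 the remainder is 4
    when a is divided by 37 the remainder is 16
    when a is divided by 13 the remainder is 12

From a ≡ 4 (mod 17) write a = 4 + 17t. Substituting into a ≡ 16 (mod 37) gives 17t ≡ 12 (mod 37), and since 17⁻¹ ≡ 24 (mod 37), t ≡ 29. Hence a ≡ 4 + 17·29 = 497 (mod 629).
From a ≡ 497 (mod 629) write a = 497 + 629t. Substituting into a ≡ 12 (mod 13) gives 629t ≡ 9 (mod 13), and since 5⁻¹ ≡ 8 (mod 13), t ≡ 7. Hence a ≡ 497 + 629·7 = 4900 (mod 8177).

4900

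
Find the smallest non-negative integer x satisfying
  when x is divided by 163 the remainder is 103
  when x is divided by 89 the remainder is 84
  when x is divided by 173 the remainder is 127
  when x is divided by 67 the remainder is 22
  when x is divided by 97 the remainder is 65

The moduli are pairwise coprime; N = 163·89·173·67·97 = 16310611789.
N/163 = 100065103; 100065103 ≡ 55 (mod 163); 55·83 ≡ 1, so inverse 83.
N/89 = 183265301; 183265301 ≡ 61 (mod 89); 61·54 ≡ 1, so inverse 54.
N/173 = 94280993; 94280993 ≡ 145 (mod 173); 145·105 ≡ 1, so inverse 105.
N/67 = 243441967; 243441967 ≡ 13 (mod 67); 13·31 ≡ 1, so inverse 31.
N/97 = 168150637; 168150637 ≡ 70 (mod 97); 70·79 ≡ 1, so inverse 79.
x ≡ 103·100065103·83 + 84·183265301·54 + 127·94280993·105 + 22·243441967·31 + 65·168150637·79 = 3973465955027.
3973465955027 mod 16310611789 = 9987290300.

9987290300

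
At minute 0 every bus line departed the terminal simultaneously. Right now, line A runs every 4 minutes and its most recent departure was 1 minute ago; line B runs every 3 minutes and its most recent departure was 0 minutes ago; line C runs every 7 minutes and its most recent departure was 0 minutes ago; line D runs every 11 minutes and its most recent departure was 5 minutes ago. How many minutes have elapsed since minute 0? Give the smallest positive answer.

The moduli are pairwise coprime; N = 4·3·7·11 = 924.
N/4 = 231; 231 ≡ 3 (mod 4); 3·3 ≡ 1, so inverse 3.
N/3 = 308; 308 ≡ 2 (mod 3); 2·2 ≡ 1, so inverse 2.
N/7 = 132; 132 ≡ 6 (mod 7); 6·6 ≡ 1, so inverse 6.
N/11 = 84; 84 ≡ 7 (mod 11); 7·8 ≡ 1, so inverse 8.
t ≡ 1·231·3 + 0·308·2 + 0·132·6 + 5·84·8 = 4053.
4053 mod 924 = 357.

357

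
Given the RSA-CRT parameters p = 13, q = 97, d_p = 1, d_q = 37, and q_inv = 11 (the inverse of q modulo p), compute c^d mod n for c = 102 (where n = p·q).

1220

m₁ = c^(d_p) mod p: c ≡ 11 (mod 13), and 11^1 mod 13 = 11.
m₂ = c^(d_q) mod q: c ≡ 5 (mod 97), and 5^37 mod 97 = 56.
h = q_inv·(m₁ − m₂) mod p = 11·(11 − 56) mod 13 = 12.
m = m₂ + h·q = 56 + 12·97 = 1220.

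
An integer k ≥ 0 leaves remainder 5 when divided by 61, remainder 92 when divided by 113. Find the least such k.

3482

From k ≡ 5 (mod 61) write k = 5 + 61t. Substituting into k ≡ 92 (mod 113) gives 61t ≡ 87 (mod 113), and since 61⁻¹ ≡ 63 (mod 113), t ≡ 57. Hence k ≡ 5 + 61·57 = 3482 (mod 6893).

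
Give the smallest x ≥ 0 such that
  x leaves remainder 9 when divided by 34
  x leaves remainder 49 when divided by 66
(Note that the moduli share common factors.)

247

gcd(34, 66) = 2 and 2 | (49 − 9), so the pair is consistent; merging gives x ≡ 247 (mod 1122), where 1122 = lcm(34, 66).
The solution is unique modulo lcm(34, 66) = 1122.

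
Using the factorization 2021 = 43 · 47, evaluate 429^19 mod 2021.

1934

Mod 43: 429 ≡ 42; 42^19 ≡ 42 (mod 43).
Mod 47: 429 ≡ 6; 6^19 ≡ 7 (mod 47).
Combine by CRT: x ≡ 42 (mod 43), x ≡ 7 (mod 47) ⇒ x ≡ 1934 (mod 2021).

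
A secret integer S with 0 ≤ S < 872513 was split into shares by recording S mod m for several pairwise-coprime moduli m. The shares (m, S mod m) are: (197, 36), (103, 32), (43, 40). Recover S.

From S ≡ 36 (mod 197) write S = 36 + 197t. Substituting into S ≡ 32 (mod 103) gives 197t ≡ 99 (mod 103), and since 94⁻¹ ≡ 80 (mod 103), t ≡ 92. Hence S ≡ 36 + 197·92 = 18160 (mod 20291).
From S ≡ 18160 (mod 20291) write S = 18160 + 20291t. Substituting into S ≡ 40 (mod 43) gives 20291t ≡ 26 (mod 43), and since 38⁻¹ ≡ 17 (mod 43), t ≡ 12. Hence S ≡ 18160 + 20291·12 = 261652 (mod 872513).

261652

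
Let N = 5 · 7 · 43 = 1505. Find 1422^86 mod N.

Mod 5: 1422 ≡ 2; by Fermat, exponent reduces to 86 mod 4 = 2; 2^2 ≡ 4 (mod 5).
Mod 7: 1422 ≡ 1; by Fermat, exponent reduces to 86 mod 6 = 2; 1^2 ≡ 1 (mod 7).
Mod 43: 1422 ≡ 3; by Fermat, exponent reduces to 86 mod 42 = 2; 3^2 ≡ 9 (mod 43).
Combine by CRT: x ≡ 4 (mod 5), x ≡ 1 (mod 7), x ≡ 9 (mod 43) ⇒ x ≡ 869 (mod 1505).

869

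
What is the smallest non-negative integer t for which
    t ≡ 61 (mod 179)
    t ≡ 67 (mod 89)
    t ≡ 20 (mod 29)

From t ≡ 61 (mod 179) write t = 61 + 179s. Substituting into t ≡ 67 (mod 89) gives 179s ≡ 6 (mod 89), and since 1⁻¹ ≡ 1 (mod 89), s ≡ 6. Hence t ≡ 61 + 179·6 = 1135 (mod 15931).
From t ≡ 1135 (mod 15931) write t = 1135 + 15931s. Substituting into t ≡ 20 (mod 29) gives 15931s ≡ 16 (mod 29), and since 10⁻¹ ≡ 3 (mod 29), s ≡ 19. Hence t ≡ 1135 + 15931·19 = 303824 (mod 461999).

303824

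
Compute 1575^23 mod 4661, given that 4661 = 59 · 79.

Mod 59: 1575 ≡ 41; 41^23 ≡ 51 (mod 59).
Mod 79: 1575 ≡ 74; 74^23 ≡ 28 (mod 79).
Combine by CRT: x ≡ 51 (mod 59), x ≡ 28 (mod 79) ⇒ x ≡ 818 (mod 4661).

818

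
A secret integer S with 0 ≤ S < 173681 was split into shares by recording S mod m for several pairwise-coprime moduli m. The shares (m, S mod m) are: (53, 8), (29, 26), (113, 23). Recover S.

157206

The moduli are pairwise coprime; N = 53·29·113 = 173681.
N/53 = 3277; 3277 ≡ 44 (mod 53); 44·47 ≡ 1, so inverse 47.
N/29 = 5989; 5989 ≡ 15 (mod 29); 15·2 ≡ 1, so inverse 2.
N/113 = 1537; 1537 ≡ 68 (mod 113); 68·5 ≡ 1, so inverse 5.
S ≡ 8·3277·47 + 26·5989·2 + 23·1537·5 = 1720335.
1720335 mod 173681 = 157206.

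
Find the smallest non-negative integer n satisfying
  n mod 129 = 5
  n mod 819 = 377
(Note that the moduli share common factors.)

24128

gcd(129, 819) = 3 and 3 | (377 − 5), so the pair is consistent; merging gives n ≡ 24128 (mod 35217), where 35217 = lcm(129, 819).
The solution is unique modulo lcm(129, 819) = 35217.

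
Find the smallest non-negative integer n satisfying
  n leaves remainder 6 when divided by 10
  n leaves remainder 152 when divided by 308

1076

Combine the congruences pairwise.
gcd(10, 308) = 2 and 2 | (152 − 6), so the pair is consistent; merging gives n ≡ 1076 (mod 1540), where 1540 = lcm(10, 308).
The solution is unique modulo lcm(10, 308) = 1540.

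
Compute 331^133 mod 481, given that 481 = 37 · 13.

Mod 37: 331 ≡ 35; by Fermat, exponent reduces to 133 mod 36 = 25; 35^25 ≡ 17 (mod 37).
Mod 13: 331 ≡ 6; by Fermat, exponent reduces to 133 mod 12 = 1; 6^1 ≡ 6 (mod 13).
Combine by CRT: x ≡ 17 (mod 37), x ≡ 6 (mod 13) ⇒ x ≡ 461 (mod 481).

461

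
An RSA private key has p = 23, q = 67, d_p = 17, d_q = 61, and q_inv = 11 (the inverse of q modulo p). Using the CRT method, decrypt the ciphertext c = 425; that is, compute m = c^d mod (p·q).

m₁ = c^(d_p) mod p: c ≡ 11 (mod 23), and 11^17 mod 23 = 14.
m₂ = c^(d_q) mod q: c ≡ 23 (mod 67), and 23^61 mod 67 = 39.
h = q_inv·(m₁ − m₂) mod p = 11·(14 − 39) mod 23 = 1.
m = m₂ + h·q = 39 + 1·67 = 106.

106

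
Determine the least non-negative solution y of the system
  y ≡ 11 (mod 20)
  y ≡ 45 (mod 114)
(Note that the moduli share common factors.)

gcd(20, 114) = 2 and 2 | (45 − 11), so the pair is consistent; merging gives y ≡ 1071 (mod 1140), where 1140 = lcm(20, 114).
The solution is unique modulo lcm(20, 114) = 1140.

1071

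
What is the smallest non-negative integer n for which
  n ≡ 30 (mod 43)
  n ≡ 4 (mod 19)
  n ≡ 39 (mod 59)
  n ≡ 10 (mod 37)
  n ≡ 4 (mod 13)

18136226

The moduli are pairwise coprime; M = 43·19·59·37·13 = 23185643.
M/43 = 539201; 539201 ≡ 24 (mod 43); 24·9 ≡ 1, so inverse 9.
M/19 = 1220297; 1220297 ≡ 3 (mod 19); 3·13 ≡ 1, so inverse 13.
M/59 = 392977; 392977 ≡ 37 (mod 59); 37·8 ≡ 1, so inverse 8.
M/37 = 626639; 626639 ≡ 7 (mod 37); 7·16 ≡ 1, so inverse 16.
M/13 = 1783511; 1783511 ≡ 2 (mod 13); 2·7 ≡ 1, so inverse 7.
n ≡ 30·539201·9 + 4·1220297·13 + 39·392977·8 + 10·626639·16 + 4·1783511·7 = 481849086.
481849086 mod 23185643 = 18136226.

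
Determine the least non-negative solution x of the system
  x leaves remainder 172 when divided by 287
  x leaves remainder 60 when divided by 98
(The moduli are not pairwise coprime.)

746

gcd(287, 98) = 7 and 7 | (60 − 172), so the pair is consistent; merging gives x ≡ 746 (mod 4018), where 4018 = lcm(287, 98).
The solution is unique modulo lcm(287, 98) = 4018.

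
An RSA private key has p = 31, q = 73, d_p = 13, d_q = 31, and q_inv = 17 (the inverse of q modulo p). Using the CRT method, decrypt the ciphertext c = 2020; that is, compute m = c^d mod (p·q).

m₁ = c^(d_p) mod p: c ≡ 5 (mod 31), and 5^13 mod 31 = 5.
m₂ = c^(d_q) mod q: c ≡ 49 (mod 73), and 49^31 mod 73 = 24.
h = q_inv·(m₁ − m₂) mod p = 17·(5 − 24) mod 31 = 18.
m = m₂ + h·q = 24 + 18·73 = 1338.

1338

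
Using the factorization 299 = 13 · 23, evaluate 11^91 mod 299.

Mod 13: 11 ≡ 11; by Fermat, exponent reduces to 91 mod 12 = 7; 11^7 ≡ 2 (mod 13).
Mod 23: 11 ≡ 11; by Fermat, exponent reduces to 91 mod 22 = 3; 11^3 ≡ 20 (mod 23).
Combine by CRT: x ≡ 2 (mod 13), x ≡ 20 (mod 23) ⇒ x ≡ 158 (mod 299).

158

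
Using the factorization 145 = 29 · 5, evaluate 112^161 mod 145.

117

Mod 29: 112 ≡ 25; by Fermat, exponent reduces to 161 mod 28 = 21; 25^21 ≡ 1 (mod 29).
Mod 5: 112 ≡ 2; by Fermat, exponent reduces to 161 mod 4 = 1; 2^1 ≡ 2 (mod 5).
Combine by CRT: x ≡ 1 (mod 29), x ≡ 2 (mod 5) ⇒ x ≡ 117 (mod 145).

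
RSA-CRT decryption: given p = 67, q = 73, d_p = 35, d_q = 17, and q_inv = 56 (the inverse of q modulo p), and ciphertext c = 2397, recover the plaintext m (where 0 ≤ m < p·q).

4666

m₁ = c^(d_p) mod p: c ≡ 52 (mod 67), and 52^35 mod 67 = 43.
m₂ = c^(d_q) mod q: c ≡ 61 (mod 73), and 61^17 mod 73 = 67.
h = q_inv·(m₁ − m₂) mod p = 56·(43 − 67) mod 67 = 63.
m = m₂ + h·q = 67 + 63·73 = 4666.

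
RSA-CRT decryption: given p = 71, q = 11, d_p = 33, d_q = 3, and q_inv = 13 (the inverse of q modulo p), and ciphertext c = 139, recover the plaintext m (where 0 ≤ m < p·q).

m₁ = c^(d_p) mod p: c ≡ 68 (mod 71), and 68^33 mod 71 = 63.
m₂ = c^(d_q) mod q: c ≡ 7 (mod 11), and 7^3 mod 11 = 2.
h = q_inv·(m₁ − m₂) mod p = 13·(63 − 2) mod 71 = 12.
m = m₂ + h·q = 2 + 12·11 = 134.

134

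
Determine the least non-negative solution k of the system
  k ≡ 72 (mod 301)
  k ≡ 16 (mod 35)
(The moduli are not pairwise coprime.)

gcd(301, 35) = 7 and 7 | (16 − 72), so the pair is consistent; merging gives k ≡ 1276 (mod 1505), where 1505 = lcm(301, 35).
The solution is unique modulo lcm(301, 35) = 1505.

1276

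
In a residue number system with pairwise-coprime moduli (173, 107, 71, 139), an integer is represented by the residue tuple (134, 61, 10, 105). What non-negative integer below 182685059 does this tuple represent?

54793905

The moduli are pairwise coprime; N = 173·107·71·139 = 182685059.
N/173 = 1055983; 1055983 ≡ 164 (mod 173); 164·96 ≡ 1, so inverse 96.
N/107 = 1707337; 1707337 ≡ 45 (mod 107); 45·88 ≡ 1, so inverse 88.
N/71 = 2573029; 2573029 ≡ 60 (mod 71); 60·58 ≡ 1, so inverse 58.
N/139 = 1314281; 1314281 ≡ 36 (mod 139); 36·112 ≡ 1, so inverse 112.
x ≡ 134·1055983·96 + 61·1707337·88 + 10·2573029·58 + 105·1314281·112 = 39697451708.
39697451708 mod 182685059 = 54793905.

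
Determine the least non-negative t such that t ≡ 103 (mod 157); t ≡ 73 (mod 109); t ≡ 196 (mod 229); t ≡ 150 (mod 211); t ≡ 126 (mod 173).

The moduli are pairwise coprime; N = 157·109·229·211·173 = 143050767131.
N/157 = 911151383; 911151383 ≡ 156 (mod 157); 156·156 ≡ 1, so inverse 156.
N/109 = 1312392359; 1312392359 ≡ 95 (mod 109); 95·70 ≡ 1, so inverse 70.
N/229 = 624675839; 624675839 ≡ 21 (mod 229); 21·120 ≡ 1, so inverse 120.
N/211 = 677965721; 677965721 ≡ 144 (mod 211); 144·148 ≡ 1, so inverse 148.
N/173 = 826883047; 826883047 ≡ 137 (mod 173); 137·24 ≡ 1, so inverse 24.
t ≡ 103·911151383·156 + 73·1312392359·70 + 196·624675839·120 + 150·677965721·148 + 126·826883047·24 = 53590414450142.
53590414450142 mod 143050767131 = 89427543148.

89427543148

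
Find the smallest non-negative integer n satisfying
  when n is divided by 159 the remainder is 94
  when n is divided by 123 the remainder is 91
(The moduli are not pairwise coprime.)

2797

Combine the congruences pairwise.
gcd(159, 123) = 3 and 3 | (91 − 94), so the pair is consistent; merging gives n ≡ 2797 (mod 6519), where 6519 = lcm(159, 123).
The solution is unique modulo lcm(159, 123) = 6519.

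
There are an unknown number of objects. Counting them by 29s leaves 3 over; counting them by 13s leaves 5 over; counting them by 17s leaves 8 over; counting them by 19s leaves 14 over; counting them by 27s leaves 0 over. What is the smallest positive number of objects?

From N ≡ 3 (mod 29) write N = 3 + 29t. Substituting into N ≡ 5 (mod 13) gives 29t ≡ 2 (mod 13), and since 3⁻¹ ≡ 9 (mod 13), t ≡ 5. Hence N ≡ 3 + 29·5 = 148 (mod 377).
From N ≡ 148 (mod 377) write N = 148 + 377t. Substituting into N ≡ 8 (mod 17) gives 377t ≡ 13 (mod 17), and since 3⁻¹ ≡ 6 (mod 17), t ≡ 10. Hence N ≡ 148 + 377·10 = 3918 (mod 6409).
From N ≡ 3918 (mod 6409) write N = 3918 + 6409t. Substituting into N ≡ 14 (mod 19) gives 6409t ≡ 10 (mod 19), and since 6⁻¹ ≡ 16 (mod 19), t ≡ 8. Hence N ≡ 3918 + 6409·8 = 55190 (mod 121771).
From N ≡ 55190 (mod 121771) write N = 55190 + 121771t. Substituting into N ≡ 0 (mod 27) gives 121771t ≡ 25 (mod 27), and since 1⁻¹ ≡ 1 (mod 27), t ≡ 25. Hence N ≡ 55190 + 121771·25 = 3099465 (mod 3287817).

3099465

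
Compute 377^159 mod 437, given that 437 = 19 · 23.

Mod 19: 377 ≡ 16; by Fermat, exponent reduces to 159 mod 18 = 15; 16^15 ≡ 7 (mod 19).
Mod 23: 377 ≡ 9; by Fermat, exponent reduces to 159 mod 22 = 5; 9^5 ≡ 8 (mod 23).
Combine by CRT: x ≡ 7 (mod 19), x ≡ 8 (mod 23) ⇒ x ≡ 330 (mod 437).

330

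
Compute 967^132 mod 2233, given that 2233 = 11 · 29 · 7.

Mod 11: 967 ≡ 10; by Fermat, exponent reduces to 132 mod 10 = 2; 10^2 ≡ 1 (mod 11).
Mod 29: 967 ≡ 10; by Fermat, exponent reduces to 132 mod 28 = 20; 10^20 ≡ 7 (mod 29).
Mod 7: 967 ≡ 1; since 6 | 132, by Fermat 1^132 ≡ 1 (mod 7).
Combine by CRT: x ≡ 1 (mod 11), x ≡ 7 (mod 29), x ≡ 1 (mod 7) ⇒ x ≡ 848 (mod 2233).

848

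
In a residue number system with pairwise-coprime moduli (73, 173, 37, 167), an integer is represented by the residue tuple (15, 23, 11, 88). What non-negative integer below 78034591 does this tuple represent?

55554475

The moduli are pairwise coprime; N = 73·173·37·167 = 78034591.
N/73 = 1068967; 1068967 ≡ 28 (mod 73); 28·60 ≡ 1, so inverse 60.
N/173 = 451067; 451067 ≡ 56 (mod 173); 56·34 ≡ 1, so inverse 34.
N/37 = 2109043; 2109043 ≡ 6 (mod 37); 6·31 ≡ 1, so inverse 31.
N/167 = 467273; 467273 ≡ 7 (mod 167); 7·24 ≡ 1, so inverse 24.
x ≡ 15·1068967·60 + 23·451067·34 + 11·2109043·31 + 88·467273·24 = 3020868933.
3020868933 mod 78034591 = 55554475.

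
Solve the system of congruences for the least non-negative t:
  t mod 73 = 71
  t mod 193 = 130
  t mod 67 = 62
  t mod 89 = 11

17296983

From t ≡ 71 (mod 73) write t = 71 + 73s. Substituting into t ≡ 130 (mod 193) gives 73s ≡ 59 (mod 193), and since 73⁻¹ ≡ 156 (mod 193), s ≡ 133. Hence t ≡ 71 + 73·133 = 9780 (mod 14089).
From t ≡ 9780 (mod 14089) write t = 9780 + 14089s. Substituting into t ≡ 62 (mod 67) gives 14089s ≡ 64 (mod 67), and since 19⁻¹ ≡ 60 (mod 67), s ≡ 21. Hence t ≡ 9780 + 14089·21 = 305649 (mod 943963).
From t ≡ 305649 (mod 943963) write t = 305649 + 943963s. Substituting into t ≡ 11 (mod 89) gives 943963s ≡ 77 (mod 89), and since 29⁻¹ ≡ 43 (mod 89), s ≡ 18. Hence t ≡ 305649 + 943963·18 = 17296983 (mod 84012707).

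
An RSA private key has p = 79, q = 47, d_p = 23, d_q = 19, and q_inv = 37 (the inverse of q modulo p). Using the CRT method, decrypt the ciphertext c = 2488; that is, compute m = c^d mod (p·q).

1298

m₁ = c^(d_p) mod p: c ≡ 39 (mod 79), and 39^23 mod 79 = 34.
m₂ = c^(d_q) mod q: c ≡ 44 (mod 47), and 44^19 mod 47 = 29.
h = q_inv·(m₁ − m₂) mod p = 37·(34 − 29) mod 79 = 27.
m = m₂ + h·q = 29 + 27·47 = 1298.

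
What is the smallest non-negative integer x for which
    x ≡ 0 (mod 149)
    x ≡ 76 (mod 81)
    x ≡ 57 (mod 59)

585868

Combine the congruences pairwise.
From x ≡ 0 (mod 149) write x = 0 + 149t. Substituting into x ≡ 76 (mod 81) gives 149t ≡ 76 (mod 81), and since 68⁻¹ ≡ 56 (mod 81), t ≡ 44. Hence x ≡ 0 + 149·44 = 6556 (mod 12069).
From x ≡ 6556 (mod 12069) write x = 6556 + 12069t. Substituting into x ≡ 57 (mod 59) gives 12069t ≡ 50 (mod 59), and since 33⁻¹ ≡ 34 (mod 59), t ≡ 48. Hence x ≡ 6556 + 12069·48 = 585868 (mod 712071).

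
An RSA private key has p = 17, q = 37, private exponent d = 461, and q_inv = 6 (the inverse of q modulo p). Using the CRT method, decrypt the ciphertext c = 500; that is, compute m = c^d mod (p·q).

d_p = d mod (p−1) = 461 mod 16 = 13; d_q = d mod (q−1) = 29.
m₁ = c^(d_p) mod p: c ≡ 7 (mod 17), and 7^13 mod 17 = 6.
m₂ = c^(d_q) mod q: c ≡ 19 (mod 37), and 19^29 mod 37 = 17.
h = q_inv·(m₁ − m₂) mod p = 6·(6 − 17) mod 17 = 2.
m = m₂ + h·q = 17 + 2·37 = 91.

91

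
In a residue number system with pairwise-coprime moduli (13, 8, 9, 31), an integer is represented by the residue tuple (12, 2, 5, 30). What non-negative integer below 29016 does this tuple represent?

From x ≡ 12 (mod 13) write x = 12 + 13t. Substituting into x ≡ 2 (mod 8) gives 13t ≡ 6 (mod 8), and since 5⁻¹ ≡ 5 (mod 8), t ≡ 6. Hence x ≡ 12 + 13·6 = 90 (mod 104).
From x ≡ 90 (mod 104) write x = 90 + 104t. Substituting into x ≡ 5 (mod 9) gives 104t ≡ 5 (mod 9), and since 5⁻¹ ≡ 2 (mod 9), t ≡ 1. Hence x ≡ 90 + 104·1 = 194 (mod 936).
From x ≡ 194 (mod 936) write x = 194 + 936t. Substituting into x ≡ 30 (mod 31) gives 936t ≡ 22 (mod 31), and since 6⁻¹ ≡ 26 (mod 31), t ≡ 14. Hence x ≡ 194 + 936·14 = 13298 (mod 29016).

13298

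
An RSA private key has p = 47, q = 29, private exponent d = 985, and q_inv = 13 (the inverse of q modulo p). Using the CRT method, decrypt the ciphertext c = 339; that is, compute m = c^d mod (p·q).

923

d_p = d mod (p−1) = 985 mod 46 = 19; d_q = d mod (q−1) = 5.
m₁ = c^(d_p) mod p: c ≡ 10 (mod 47), and 10^19 mod 47 = 30.
m₂ = c^(d_q) mod q: c ≡ 20 (mod 29), and 20^5 mod 29 = 24.
h = q_inv·(m₁ − m₂) mod p = 13·(30 − 24) mod 47 = 31.
m = m₂ + h·q = 24 + 31·29 = 923.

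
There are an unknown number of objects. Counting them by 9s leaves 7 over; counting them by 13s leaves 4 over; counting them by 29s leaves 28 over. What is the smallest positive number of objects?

The moduli are pairwise coprime; M = 9·13·29 = 3393.
M/9 = 377; 377 ≡ 8 (mod 9); 8·8 ≡ 1, so inverse 8.
M/13 = 261; 261 ≡ 1 (mod 13), inverse 1.
M/29 = 117; 117 ≡ 1 (mod 29), inverse 1.
N ≡ 7·377·8 + 4·261·1 + 28·117·1 = 25432.
25432 mod 3393 = 1681.

1681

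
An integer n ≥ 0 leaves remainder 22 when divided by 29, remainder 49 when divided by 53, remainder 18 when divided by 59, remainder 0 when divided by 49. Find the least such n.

The moduli are pairwise coprime; M = 29·53·59·49 = 4443467.
M/29 = 153223; 153223 ≡ 16 (mod 29); 16·20 ≡ 1, so inverse 20.
M/53 = 83839; 83839 ≡ 46 (mod 53); 46·15 ≡ 1, so inverse 15.
M/59 = 75313; 75313 ≡ 29 (mod 59); 29·57 ≡ 1, so inverse 57.
M/49 = 90683; 90683 ≡ 33 (mod 49); 33·3 ≡ 1, so inverse 3.
n ≡ 22·153223·20 + 49·83839·15 + 18·75313·57 + 0·90683·3 = 206310923.
206310923 mod 4443467 = 1911441.

1911441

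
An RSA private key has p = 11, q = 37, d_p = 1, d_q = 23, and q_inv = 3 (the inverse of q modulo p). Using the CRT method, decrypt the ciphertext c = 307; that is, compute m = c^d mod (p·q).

m₁ = c^(d_p) mod p: c ≡ 10 (mod 11), and 10^1 mod 11 = 10.
m₂ = c^(d_q) mod q: c ≡ 11 (mod 37), and 11^23 mod 37 = 27.
h = q_inv·(m₁ − m₂) mod p = 3·(10 − 27) mod 11 = 4.
m = m₂ + h·q = 27 + 4·37 = 175.

175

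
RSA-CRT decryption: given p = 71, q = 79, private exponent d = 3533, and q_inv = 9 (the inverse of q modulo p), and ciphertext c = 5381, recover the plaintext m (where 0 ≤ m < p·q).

420

d_p = d mod (p−1) = 3533 mod 70 = 33; d_q = d mod (q−1) = 23.
m₁ = c^(d_p) mod p: c ≡ 56 (mod 71), and 56^33 mod 71 = 65.
m₂ = c^(d_q) mod q: c ≡ 9 (mod 79), and 9^23 mod 79 = 25.
h = q_inv·(m₁ − m₂) mod p = 9·(65 − 25) mod 71 = 5.
m = m₂ + h·q = 25 + 5·79 = 420.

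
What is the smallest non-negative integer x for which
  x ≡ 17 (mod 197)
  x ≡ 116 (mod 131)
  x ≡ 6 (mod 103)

The moduli are pairwise coprime; N = 197·131·103 = 2658121.
N/197 = 13493; 13493 ≡ 97 (mod 197); 97·65 ≡ 1, so inverse 65.
N/131 = 20291; 20291 ≡ 117 (mod 131); 117·28 ≡ 1, so inverse 28.
N/103 = 25807; 25807 ≡ 57 (mod 103); 57·47 ≡ 1, so inverse 47.
x ≡ 17·13493·65 + 116·20291·28 + 6·25807·47 = 88092507.
88092507 mod 2658121 = 374514.

374514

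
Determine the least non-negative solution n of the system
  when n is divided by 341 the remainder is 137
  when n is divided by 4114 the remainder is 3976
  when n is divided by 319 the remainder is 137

gcd(341, 4114) = 11 and 11 | (3976 − 137), so the pair is consistent; merging gives n ≡ 115054 (mod 127534), where 127534 = lcm(341, 4114).
gcd(127534, 319) = 11 and 11 | (137 − 115054), so the pair is consistent; merging gives n ≡ 880258 (mod 3698486), where 3698486 = lcm(127534, 319).
The solution is unique modulo lcm(341, 4114, 319) = 3698486.

880258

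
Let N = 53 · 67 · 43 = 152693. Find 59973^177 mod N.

141646

Mod 53: 59973 ≡ 30; by Fermat, exponent reduces to 177 mod 52 = 21; 30^21 ≡ 30 (mod 53).
Mod 67: 59973 ≡ 8; by Fermat, exponent reduces to 177 mod 66 = 45; 8^45 ≡ 8 (mod 67).
Mod 43: 59973 ≡ 31; by Fermat, exponent reduces to 177 mod 42 = 9; 31^9 ≡ 4 (mod 43).
Combine by CRT: x ≡ 30 (mod 53), x ≡ 8 (mod 67), x ≡ 4 (mod 43) ⇒ x ≡ 141646 (mod 152693).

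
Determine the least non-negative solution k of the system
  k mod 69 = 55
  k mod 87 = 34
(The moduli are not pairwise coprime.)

469

gcd(69, 87) = 3 and 3 | (34 − 55), so the pair is consistent; merging gives k ≡ 469 (mod 2001), where 2001 = lcm(69, 87).
The solution is unique modulo lcm(69, 87) = 2001.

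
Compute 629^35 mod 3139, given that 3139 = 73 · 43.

Mod 73: 629 ≡ 45; 45^35 ≡ 60 (mod 73).
Mod 43: 629 ≡ 27; 27^35 ≡ 42 (mod 43).
Combine by CRT: x ≡ 60 (mod 73), x ≡ 42 (mod 43) ⇒ x ≡ 644 (mod 3139).

644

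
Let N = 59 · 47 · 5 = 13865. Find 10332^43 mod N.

6223

Mod 59: 10332 ≡ 7; 7^43 ≡ 28 (mod 59).
Mod 47: 10332 ≡ 39; 39^43 ≡ 19 (mod 47).
Mod 5: 10332 ≡ 2; by Fermat, exponent reduces to 43 mod 4 = 3; 2^3 ≡ 3 (mod 5).
Combine by CRT: x ≡ 28 (mod 59), x ≡ 19 (mod 47), x ≡ 3 (mod 5) ⇒ x ≡ 6223 (mod 13865).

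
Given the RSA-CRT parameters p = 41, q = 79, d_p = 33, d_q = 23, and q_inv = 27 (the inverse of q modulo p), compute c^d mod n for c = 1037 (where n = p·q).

1381

m₁ = c^(d_p) mod p: c ≡ 12 (mod 41), and 12^33 mod 41 = 28.
m₂ = c^(d_q) mod q: c ≡ 10 (mod 79), and 10^23 mod 79 = 38.
h = q_inv·(m₁ − m₂) mod p = 27·(28 − 38) mod 41 = 17.
m = m₂ + h·q = 38 + 17·79 = 1381.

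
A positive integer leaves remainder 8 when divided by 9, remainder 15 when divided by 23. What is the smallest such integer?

Combine the congruences pairwise.
From a ≡ 8 (mod 9) write a = 8 + 9t. Substituting into a ≡ 15 (mod 23) gives 9t ≡ 7 (mod 23), and since 9⁻¹ ≡ 18 (mod 23), t ≡ 11. Hence a ≡ 8 + 9·11 = 107 (mod 207).

107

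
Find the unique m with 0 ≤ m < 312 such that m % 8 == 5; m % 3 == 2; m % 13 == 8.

Combine the congruences pairwise.
From m ≡ 5 (mod 8) write m = 5 + 8t. Substituting into m ≡ 2 (mod 3) gives 8t ≡ 0 (mod 3), and since 2⁻¹ ≡ 2 (mod 3), t ≡ 0. Hence m ≡ 5 + 8·0 = 5 (mod 24).
From m ≡ 5 (mod 24) write m = 5 + 24t. Substituting into m ≡ 8 (mod 13) gives 24t ≡ 3 (mod 13), and since 11⁻¹ ≡ 6 (mod 13), t ≡ 5. Hence m ≡ 5 + 24·5 = 125 (mod 312).

125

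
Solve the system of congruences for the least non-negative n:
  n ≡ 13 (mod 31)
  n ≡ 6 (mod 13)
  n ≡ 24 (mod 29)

5128

From n ≡ 13 (mod 31) write n = 13 + 31t. Substituting into n ≡ 6 (mod 13) gives 31t ≡ 6 (mod 13), and since 5⁻¹ ≡ 8 (mod 13), t ≡ 9. Hence n ≡ 13 + 31·9 = 292 (mod 403).
From n ≡ 292 (mod 403) write n = 292 + 403t. Substituting into n ≡ 24 (mod 29) gives 403t ≡ 22 (mod 29), and since 26⁻¹ ≡ 19 (mod 29), t ≡ 12. Hence n ≡ 292 + 403·12 = 5128 (mod 11687).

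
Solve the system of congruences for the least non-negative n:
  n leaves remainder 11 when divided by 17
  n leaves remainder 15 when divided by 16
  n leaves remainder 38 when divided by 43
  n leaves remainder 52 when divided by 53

571551

The moduli are pairwise coprime; M = 17·16·43·53 = 619888.
M/17 = 36464; 36464 ≡ 16 (mod 17); 16·16 ≡ 1, so inverse 16.
M/16 = 38743; 38743 ≡ 7 (mod 16); 7·7 ≡ 1, so inverse 7.
M/43 = 14416; 14416 ≡ 11 (mod 43); 11·4 ≡ 1, so inverse 4.
M/53 = 11696; 11696 ≡ 36 (mod 53); 36·28 ≡ 1, so inverse 28.
n ≡ 11·36464·16 + 15·38743·7 + 38·14416·4 + 52·11696·28 = 29706287.
29706287 mod 619888 = 571551.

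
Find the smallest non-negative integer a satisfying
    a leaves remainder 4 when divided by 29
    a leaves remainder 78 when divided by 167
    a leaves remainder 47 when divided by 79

115308

The moduli are pairwise coprime; N = 29·167·79 = 382597.
N/29 = 13193; 13193 ≡ 27 (mod 29); 27·14 ≡ 1, so inverse 14.
N/167 = 2291; 2291 ≡ 120 (mod 167); 120·135 ≡ 1, so inverse 135.
N/79 = 4843; 4843 ≡ 24 (mod 79); 24·56 ≡ 1, so inverse 56.
a ≡ 4·13193·14 + 78·2291·135 + 47·4843·56 = 37609814.
37609814 mod 382597 = 115308.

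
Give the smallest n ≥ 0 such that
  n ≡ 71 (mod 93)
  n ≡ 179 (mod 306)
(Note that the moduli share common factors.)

8441

Combine the congruences pairwise.
gcd(93, 306) = 3 and 3 | (179 − 71), so the pair is consistent; merging gives n ≡ 8441 (mod 9486), where 9486 = lcm(93, 306).
The solution is unique modulo lcm(93, 306) = 9486.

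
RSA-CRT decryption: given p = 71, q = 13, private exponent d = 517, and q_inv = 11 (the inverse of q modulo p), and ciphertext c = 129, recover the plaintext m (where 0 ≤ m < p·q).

12

d_p = d mod (p−1) = 517 mod 70 = 27; d_q = d mod (q−1) = 1.
m₁ = c^(d_p) mod p: c ≡ 58 (mod 71), and 58^27 mod 71 = 12.
m₂ = c^(d_q) mod q: c ≡ 12 (mod 13), and 12^1 mod 13 = 12.
h = q_inv·(m₁ − m₂) mod p = 11·(12 − 12) mod 71 = 0.
m = m₂ + h·q = 12 + 0·13 = 12.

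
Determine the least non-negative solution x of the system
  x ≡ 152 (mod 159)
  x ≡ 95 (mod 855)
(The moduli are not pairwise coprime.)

gcd(159, 855) = 3 and 3 | (95 − 152), so the pair is consistent; merging gives x ≡ 39425 (mod 45315), where 45315 = lcm(159, 855).
The solution is unique modulo lcm(159, 855) = 45315.

39425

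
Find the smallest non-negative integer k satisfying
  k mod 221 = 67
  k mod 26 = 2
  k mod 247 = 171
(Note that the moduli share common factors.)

3382

Combine the congruences pairwise.
gcd(221, 26) = 13 and 13 | (2 − 67), so the pair is consistent; merging gives k ≡ 288 (mod 442), where 442 = lcm(221, 26).
gcd(442, 247) = 13 and 13 | (171 − 288), so the pair is consistent; merging gives k ≡ 3382 (mod 8398), where 8398 = lcm(442, 247).
The solution is unique modulo lcm(221, 26, 247) = 8398.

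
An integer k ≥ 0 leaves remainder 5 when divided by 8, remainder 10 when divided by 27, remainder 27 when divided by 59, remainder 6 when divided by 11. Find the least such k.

From k ≡ 5 (mod 8) write k = 5 + 8t. Substituting into k ≡ 10 (mod 27) gives 8t ≡ 5 (mod 27), and since 8⁻¹ ≡ 17 (mod 27), t ≡ 4. Hence k ≡ 5 + 8·4 = 37 (mod 216).
From k ≡ 37 (mod 216) write k = 37 + 216t. Substituting into k ≡ 27 (mod 59) gives 216t ≡ 49 (mod 59), and since 39⁻¹ ≡ 56 (mod 59), t ≡ 30. Hence k ≡ 37 + 216·30 = 6517 (mod 12744).
From k ≡ 6517 (mod 12744) write k = 6517 + 12744t. Substituting into k ≡ 6 (mod 11) gives 12744t ≡ 1 (mod 11), and since 6⁻¹ ≡ 2 (mod 11), t ≡ 2. Hence k ≡ 6517 + 12744·2 = 32005 (mod 140184).

32005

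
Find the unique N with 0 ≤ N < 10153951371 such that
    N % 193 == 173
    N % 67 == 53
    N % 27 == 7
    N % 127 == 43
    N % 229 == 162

852311140

From N ≡ 173 (mod 193) write N = 173 + 193t. Substituting into N ≡ 53 (mod 67) gives 193t ≡ 14 (mod 67), and since 59⁻¹ ≡ 25 (mod 67), t ≡ 15. Hence N ≡ 173 + 193·15 = 3068 (mod 12931).
From N ≡ 3068 (mod 12931) write N = 3068 + 12931t. Substituting into N ≡ 7 (mod 27) gives 12931t ≡ 17 (mod 27), and since 25⁻¹ ≡ 13 (mod 27), t ≡ 5. Hence N ≡ 3068 + 12931·5 = 67723 (mod 349137).
From N ≡ 67723 (mod 349137) write N = 67723 + 349137t. Substituting into N ≡ 43 (mod 127) gives 349137t ≡ 11 (mod 127), and since 14⁻¹ ≡ 118 (mod 127), t ≡ 28. Hence N ≡ 67723 + 349137·28 = 9843559 (mod 44340399).
From N ≡ 9843559 (mod 44340399) write N = 9843559 + 44340399t. Substituting into N ≡ 162 (mod 229) gives 44340399t ≡ 168 (mod 229), and since 45⁻¹ ≡ 56 (mod 229), t ≡ 19. Hence N ≡ 9843559 + 44340399·19 = 852311140 (mod 10153951371).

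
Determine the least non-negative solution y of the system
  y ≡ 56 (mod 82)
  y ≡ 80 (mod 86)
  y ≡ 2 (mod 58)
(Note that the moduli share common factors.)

24246

gcd(82, 86) = 2 and 2 | (80 − 56), so the pair is consistent; merging gives y ≡ 3090 (mod 3526), where 3526 = lcm(82, 86).
gcd(3526, 58) = 2 and 2 | (2 − 3090), so the pair is consistent; merging gives y ≡ 24246 (mod 102254), where 102254 = lcm(3526, 58).
The solution is unique modulo lcm(82, 86, 58) = 102254.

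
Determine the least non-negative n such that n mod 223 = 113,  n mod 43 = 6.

7918

From n ≡ 113 (mod 223) write n = 113 + 223t. Substituting into n ≡ 6 (mod 43) gives 223t ≡ 22 (mod 43), and since 8⁻¹ ≡ 27 (mod 43), t ≡ 35. Hence n ≡ 113 + 223·35 = 7918 (mod 9589).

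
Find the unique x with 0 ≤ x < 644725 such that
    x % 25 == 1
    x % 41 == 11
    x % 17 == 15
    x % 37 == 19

From x ≡ 1 (mod 25) write x = 1 + 25t. Substituting into x ≡ 11 (mod 41) gives 25t ≡ 10 (mod 41), and since 25⁻¹ ≡ 23 (mod 41), t ≡ 25. Hence x ≡ 1 + 25·25 = 626 (mod 1025).
From x ≡ 626 (mod 1025) write x = 626 + 1025t. Substituting into x ≡ 15 (mod 17) gives 1025t ≡ 1 (mod 17), and since 5⁻¹ ≡ 7 (mod 17), t ≡ 7. Hence x ≡ 626 + 1025·7 = 7801 (mod 17425).
From x ≡ 7801 (mod 17425) write x = 7801 + 17425t. Substituting into x ≡ 19 (mod 37) gives 17425t ≡ 25 (mod 37), and since 35⁻¹ ≡ 18 (mod 37), t ≡ 6. Hence x ≡ 7801 + 17425·6 = 112351 (mod 644725).

112351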